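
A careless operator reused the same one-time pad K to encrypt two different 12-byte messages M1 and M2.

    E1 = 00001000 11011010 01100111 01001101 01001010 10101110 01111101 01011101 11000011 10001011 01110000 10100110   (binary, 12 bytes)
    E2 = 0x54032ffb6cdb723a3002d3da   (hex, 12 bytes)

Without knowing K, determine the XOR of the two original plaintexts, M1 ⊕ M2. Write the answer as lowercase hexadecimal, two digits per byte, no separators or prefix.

5cd948b626750f67f389a37c

E1 ⊕ E2 = (M1 ⊕ K) ⊕ (M2 ⊕ K) = M1 ⊕ M2 — the shared key cancels under XOR.
byte 0: 08 ⊕ 54 = 5c
byte 1: da ⊕ 03 = d9
byte 2: 67 ⊕ 2f = 48
byte 3: 4d ⊕ fb = b6
byte 4: 4a ⊕ 6c = 26
byte 5: ae ⊕ db = 75
byte 6: 7d ⊕ 72 = 0f
byte 7: 5d ⊕ 3a = 67
byte 8: c3 ⊕ 30 = f3
byte 9: 8b ⊕ 02 = 89
byte 10: 70 ⊕ d3 = a3
byte 11: a6 ⊕ da = 7c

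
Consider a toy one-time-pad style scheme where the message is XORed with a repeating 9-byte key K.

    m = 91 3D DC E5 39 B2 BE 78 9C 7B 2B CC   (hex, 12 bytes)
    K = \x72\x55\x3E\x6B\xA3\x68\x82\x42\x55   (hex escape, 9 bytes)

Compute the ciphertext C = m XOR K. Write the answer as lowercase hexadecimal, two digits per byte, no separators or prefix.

e368e28e9ada3c3ac9097ef2

The 9-byte key repeats, so the effective keystream is 72 55 3e 6b a3 68 82 42 55 72 55 3e.
byte 0: 91 xor 72 = e3
byte 1: 3d xor 55 = 68
byte 2: dc xor 3e = e2
byte 3: e5 xor 6b = 8e
byte 4: 39 xor a3 = 9a
byte 5: b2 xor 68 = da
byte 6: be xor 82 = 3c
byte 7: 78 xor 42 = 3a
byte 8: 9c xor 55 = c9
byte 9: 7b xor 72 = 09
byte 10: 2b xor 55 = 7e
byte 11: cc xor 3e = f2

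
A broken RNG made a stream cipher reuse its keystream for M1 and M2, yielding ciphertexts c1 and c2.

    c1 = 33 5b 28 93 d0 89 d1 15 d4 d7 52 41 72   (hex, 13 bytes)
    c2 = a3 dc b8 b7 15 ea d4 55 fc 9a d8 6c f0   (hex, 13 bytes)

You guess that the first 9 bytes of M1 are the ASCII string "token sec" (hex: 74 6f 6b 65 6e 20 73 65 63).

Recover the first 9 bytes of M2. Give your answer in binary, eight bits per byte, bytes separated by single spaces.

First, c1 ⊕ c2 = (M1 ⊕ K) ⊕ (M2 ⊕ K) = M1 ⊕ M2, so the key drops out. Then M2 = (M1 ⊕ M2) ⊕ M1 over the first 9 bytes.
byte 0: (33 XOR a3) XOR 74 = 90 XOR 74 = e4
byte 1: (5b XOR dc) XOR 6f = 87 XOR 6f = e8
byte 2: (28 XOR b8) XOR 6b = 90 XOR 6b = fb
byte 3: (93 XOR b7) XOR 65 = 24 XOR 65 = 41
byte 4: (d0 XOR 15) XOR 6e = c5 XOR 6e = ab
byte 5: (89 XOR ea) XOR 20 = 63 XOR 20 = 43
byte 6: (d1 XOR d4) XOR 73 = 05 XOR 73 = 76
byte 7: (15 XOR 55) XOR 65 = 40 XOR 65 = 25
byte 8: (d4 XOR fc) XOR 63 = 28 XOR 63 = 4b

11100100 11101000 11111011 01000001 10101011 01000011 01110110 00100101 01001011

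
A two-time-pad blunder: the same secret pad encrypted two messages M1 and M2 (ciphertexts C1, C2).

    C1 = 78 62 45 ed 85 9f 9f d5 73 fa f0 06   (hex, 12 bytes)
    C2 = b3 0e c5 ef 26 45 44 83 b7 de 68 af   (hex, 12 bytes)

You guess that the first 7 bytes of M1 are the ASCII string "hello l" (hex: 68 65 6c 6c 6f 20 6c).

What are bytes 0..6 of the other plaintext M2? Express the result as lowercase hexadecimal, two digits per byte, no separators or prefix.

First, C1 ⊕ C2 = (M1 ⊕ K) ⊕ (M2 ⊕ K) = M1 ⊕ M2, so the key drops out. Then M2 = (M1 ⊕ M2) ⊕ M1 over the first 7 bytes.
byte 0: (78 xor b3) xor 68 = cb xor 68 = a3
byte 1: (62 xor 0e) xor 65 = 6c xor 65 = 09
byte 2: (45 xor c5) xor 6c = 80 xor 6c = ec
byte 3: (ed xor ef) xor 6c = 02 xor 6c = 6e
byte 4: (85 xor 26) xor 6f = a3 xor 6f = cc
byte 5: (9f xor 45) xor 20 = da xor 20 = fa
byte 6: (9f xor 44) xor 6c = db xor 6c = b7

a309ec6eccfab7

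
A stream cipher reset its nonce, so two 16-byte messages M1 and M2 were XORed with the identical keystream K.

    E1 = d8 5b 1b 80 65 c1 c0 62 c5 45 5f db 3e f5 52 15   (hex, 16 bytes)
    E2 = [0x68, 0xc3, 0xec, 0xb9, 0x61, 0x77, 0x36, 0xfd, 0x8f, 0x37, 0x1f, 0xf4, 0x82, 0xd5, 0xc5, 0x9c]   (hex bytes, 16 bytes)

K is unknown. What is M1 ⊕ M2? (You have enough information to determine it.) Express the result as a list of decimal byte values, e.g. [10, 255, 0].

[176, 152, 247, 57, 4, 182, 246, 159, 74, 114, 64, 47, 188, 32, 151, 137]

E1 ⊕ E2 = (M1 ⊕ K) ⊕ (M2 ⊕ K) = M1 ⊕ M2 — the shared key cancels under XOR.
byte 0: 11011000 XOR 01101000 = 10110000
byte 1: 01011011 XOR 11000011 = 10011000
byte 2: 00011011 XOR 11101100 = 11110111
byte 3: 10000000 XOR 10111001 = 00111001
byte 4: 01100101 XOR 01100001 = 00000100
byte 5: 11000001 XOR 01110111 = 10110110
byte 6: 11000000 XOR 00110110 = 11110110
byte 7: 01100010 XOR 11111101 = 10011111
byte 8: 11000101 XOR 10001111 = 01001010
byte 9: 01000101 XOR 00110111 = 01110010
byte 10: 01011111 XOR 00011111 = 01000000
byte 11: 11011011 XOR 11110100 = 00101111
byte 12: 00111110 XOR 10000010 = 10111100
byte 13: 11110101 XOR 11010101 = 00100000
byte 14: 01010010 XOR 11000101 = 10010111
byte 15: 00010101 XOR 10011100 = 10001001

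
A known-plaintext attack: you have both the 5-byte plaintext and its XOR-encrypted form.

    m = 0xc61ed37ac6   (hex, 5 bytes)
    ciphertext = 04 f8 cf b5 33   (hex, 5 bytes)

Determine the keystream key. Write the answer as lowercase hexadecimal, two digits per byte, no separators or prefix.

c2e61ccff5

Since ciphertext = m ⊕ key, XORing both sides with m gives key = m ⊕ ciphertext.
c6 ^ 04 = c2
1e ^ f8 = e6
d3 ^ cf = 1c
7a ^ b5 = cf
c6 ^ 33 = f5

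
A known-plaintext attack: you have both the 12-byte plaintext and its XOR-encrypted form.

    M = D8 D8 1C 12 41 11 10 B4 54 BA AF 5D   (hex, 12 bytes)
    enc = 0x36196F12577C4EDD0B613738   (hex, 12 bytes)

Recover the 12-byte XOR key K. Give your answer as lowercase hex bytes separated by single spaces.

Since enc = M ⊕ K, XORing both sides with M gives K = M ⊕ enc.
byte 0: 11011000 xor 00110110 = 11101110
byte 1: 11011000 xor 00011001 = 11000001
byte 2: 00011100 xor 01101111 = 01110011
byte 3: 00010010 xor 00010010 = 00000000
byte 4: 01000001 xor 01010111 = 00010110
byte 5: 00010001 xor 01111100 = 01101101
byte 6: 00010000 xor 01001110 = 01011110
byte 7: 10110100 xor 11011101 = 01101001
byte 8: 01010100 xor 00001011 = 01011111
byte 9: 10111010 xor 01100001 = 11011011
byte 10: 10101111 xor 00110111 = 10011000
byte 11: 01011101 xor 00111000 = 01100101

ee c1 73 00 16 6d 5e 69 5f db 98 65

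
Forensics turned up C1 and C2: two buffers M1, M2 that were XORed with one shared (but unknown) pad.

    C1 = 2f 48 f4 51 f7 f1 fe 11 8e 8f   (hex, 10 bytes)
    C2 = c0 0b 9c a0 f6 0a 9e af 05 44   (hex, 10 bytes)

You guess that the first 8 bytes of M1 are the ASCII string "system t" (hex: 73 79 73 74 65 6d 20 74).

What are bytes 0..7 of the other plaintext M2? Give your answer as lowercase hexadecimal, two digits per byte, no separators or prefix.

First, C1 ⊕ C2 = (M1 ⊕ K) ⊕ (M2 ⊕ K) = M1 ⊕ M2, so the key drops out. Then M2 = (M1 ⊕ M2) ⊕ M1 over the first 8 bytes.
byte 0: (2f ⊕ c0) ⊕ 73 = ef ⊕ 73 = 9c
byte 1: (48 ⊕ 0b) ⊕ 79 = 43 ⊕ 79 = 3a
byte 2: (f4 ⊕ 9c) ⊕ 73 = 68 ⊕ 73 = 1b
byte 3: (51 ⊕ a0) ⊕ 74 = f1 ⊕ 74 = 85
byte 4: (f7 ⊕ f6) ⊕ 65 = 01 ⊕ 65 = 64
byte 5: (f1 ⊕ 0a) ⊕ 6d = fb ⊕ 6d = 96
byte 6: (fe ⊕ 9e) ⊕ 20 = 60 ⊕ 20 = 40
byte 7: (11 ⊕ af) ⊕ 74 = be ⊕ 74 = ca

9c3a1b85649640ca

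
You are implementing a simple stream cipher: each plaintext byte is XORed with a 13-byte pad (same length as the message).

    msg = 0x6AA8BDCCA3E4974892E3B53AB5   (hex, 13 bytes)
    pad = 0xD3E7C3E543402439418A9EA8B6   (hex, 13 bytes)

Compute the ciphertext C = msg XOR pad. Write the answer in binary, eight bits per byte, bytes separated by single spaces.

byte 0: 106 XOR 211 = 185
byte 1: 168 XOR 231 =  79
byte 2: 189 XOR 195 = 126
byte 3: 204 XOR 229 =  41
byte 4: 163 XOR  67 = 224
byte 5: 228 XOR  64 = 164
byte 6: 151 XOR  36 = 179
byte 7:  72 XOR  57 = 113
byte 8: 146 XOR  65 = 211
byte 9: 227 XOR 138 = 105
byte 10: 181 XOR 158 =  43
byte 11:  58 XOR 168 = 146
byte 12: 181 XOR 182 =   3

10111001 01001111 01111110 00101001 11100000 10100100 10110011 01110001 11010011 01101001 00101011 10010010 00000011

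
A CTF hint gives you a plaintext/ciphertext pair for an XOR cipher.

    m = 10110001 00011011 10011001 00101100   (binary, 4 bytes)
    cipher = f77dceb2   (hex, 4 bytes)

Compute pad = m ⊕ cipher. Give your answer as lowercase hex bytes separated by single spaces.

46 66 57 9e

Since cipher = m ⊕ pad, XORing both sides with m gives pad = m ⊕ cipher.
byte 0: b1 xor f7 = 46
byte 1: 1b xor 7d = 66
byte 2: 99 xor ce = 57
byte 3: 2c xor b2 = 9e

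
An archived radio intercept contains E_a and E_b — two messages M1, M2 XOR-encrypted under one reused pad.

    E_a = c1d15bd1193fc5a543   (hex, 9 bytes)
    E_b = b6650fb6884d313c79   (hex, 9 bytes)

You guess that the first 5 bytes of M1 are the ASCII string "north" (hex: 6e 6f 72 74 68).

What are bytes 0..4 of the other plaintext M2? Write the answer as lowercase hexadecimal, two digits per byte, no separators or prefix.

First, E_a ⊕ E_b = (M1 ⊕ K) ⊕ (M2 ⊕ K) = M1 ⊕ M2, so the key drops out. Then M2 = (M1 ⊕ M2) ⊕ M1 over the first 5 bytes.
byte 0: (c1 ^ b6) ^ 6e = 77 ^ 6e = 19
byte 1: (d1 ^ 65) ^ 6f = b4 ^ 6f = db
byte 2: (5b ^ 0f) ^ 72 = 54 ^ 72 = 26
byte 3: (d1 ^ b6) ^ 74 = 67 ^ 74 = 13
byte 4: (19 ^ 88) ^ 68 = 91 ^ 68 = f9

19db2613f9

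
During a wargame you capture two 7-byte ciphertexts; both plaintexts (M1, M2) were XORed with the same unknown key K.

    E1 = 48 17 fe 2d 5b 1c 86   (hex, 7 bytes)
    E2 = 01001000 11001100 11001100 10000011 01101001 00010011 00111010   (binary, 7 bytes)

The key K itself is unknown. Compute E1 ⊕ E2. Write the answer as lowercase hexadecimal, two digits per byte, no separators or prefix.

00db32ae320fbc

E1 ⊕ E2 = (M1 ⊕ K) ⊕ (M2 ⊕ K) = M1 ⊕ M2 — the shared key cancels under XOR.
 72 ^  72 =   0
 23 ^ 204 = 219
254 ^ 204 =  50
 45 ^ 131 = 174
 91 ^ 105 =  50
 28 ^  19 =  15
134 ^  58 = 188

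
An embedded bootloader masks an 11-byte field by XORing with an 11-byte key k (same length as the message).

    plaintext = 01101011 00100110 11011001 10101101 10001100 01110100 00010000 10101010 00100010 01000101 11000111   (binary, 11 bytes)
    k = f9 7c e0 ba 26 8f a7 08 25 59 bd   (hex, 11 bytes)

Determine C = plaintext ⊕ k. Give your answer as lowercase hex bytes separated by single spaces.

92 5a 39 17 aa fb b7 a2 07 1c 7a

byte 0: 01101011 XOR 11111001 = 10010010
byte 1: 00100110 XOR 01111100 = 01011010
byte 2: 11011001 XOR 11100000 = 00111001
byte 3: 10101101 XOR 10111010 = 00010111
byte 4: 10001100 XOR 00100110 = 10101010
byte 5: 01110100 XOR 10001111 = 11111011
byte 6: 00010000 XOR 10100111 = 10110111
byte 7: 10101010 XOR 00001000 = 10100010
byte 8: 00100010 XOR 00100101 = 00000111
byte 9: 01000101 XOR 01011001 = 00011100
byte 10: 11000111 XOR 10111101 = 01111010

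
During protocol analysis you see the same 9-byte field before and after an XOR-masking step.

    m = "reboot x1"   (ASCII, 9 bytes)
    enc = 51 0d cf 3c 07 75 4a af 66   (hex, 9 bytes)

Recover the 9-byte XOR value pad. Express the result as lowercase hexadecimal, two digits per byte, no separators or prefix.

Since enc = m ⊕ pad, XORing both sides with m gives pad = m ⊕ enc.
byte 0: 72 ^ 51 = 23
byte 1: 65 ^ 0d = 68
byte 2: 62 ^ cf = ad
byte 3: 6f ^ 3c = 53
byte 4: 6f ^ 07 = 68
byte 5: 74 ^ 75 = 01
byte 6: 20 ^ 4a = 6a
byte 7: 78 ^ af = d7
byte 8: 31 ^ 66 = 57

2368ad5368016ad757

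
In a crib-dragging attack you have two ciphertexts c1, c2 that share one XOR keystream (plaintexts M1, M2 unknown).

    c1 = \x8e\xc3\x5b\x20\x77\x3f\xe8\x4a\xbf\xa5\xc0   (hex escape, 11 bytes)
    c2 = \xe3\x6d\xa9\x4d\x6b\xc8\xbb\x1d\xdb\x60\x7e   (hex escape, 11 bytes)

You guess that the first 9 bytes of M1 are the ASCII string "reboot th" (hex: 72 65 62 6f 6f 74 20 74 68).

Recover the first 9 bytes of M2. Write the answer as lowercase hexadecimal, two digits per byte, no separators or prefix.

1fcb9002738373230c

First, c1 ⊕ c2 = (M1 ⊕ K) ⊕ (M2 ⊕ K) = M1 ⊕ M2, so the key drops out. Then M2 = (M1 ⊕ M2) ⊕ M1 over the first 9 bytes.
byte 0: (8e XOR e3) XOR 72 = 6d XOR 72 = 1f
byte 1: (c3 XOR 6d) XOR 65 = ae XOR 65 = cb
byte 2: (5b XOR a9) XOR 62 = f2 XOR 62 = 90
byte 3: (20 XOR 4d) XOR 6f = 6d XOR 6f = 02
byte 4: (77 XOR 6b) XOR 6f = 1c XOR 6f = 73
byte 5: (3f XOR c8) XOR 74 = f7 XOR 74 = 83
byte 6: (e8 XOR bb) XOR 20 = 53 XOR 20 = 73
byte 7: (4a XOR 1d) XOR 74 = 57 XOR 74 = 23
byte 8: (bf XOR db) XOR 68 = 64 XOR 68 = 0c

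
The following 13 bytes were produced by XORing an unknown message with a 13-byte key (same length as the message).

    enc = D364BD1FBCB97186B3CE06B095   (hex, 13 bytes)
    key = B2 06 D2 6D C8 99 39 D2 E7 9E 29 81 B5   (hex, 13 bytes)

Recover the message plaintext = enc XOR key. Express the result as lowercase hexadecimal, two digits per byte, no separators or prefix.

byte 0: d3 xor b2 = 61
byte 1: 64 xor 06 = 62
byte 2: bd xor d2 = 6f
byte 3: 1f xor 6d = 72
byte 4: bc xor c8 = 74
byte 5: b9 xor 99 = 20
byte 6: 71 xor 39 = 48
byte 7: 86 xor d2 = 54
byte 8: b3 xor e7 = 54
byte 9: ce xor 9e = 50
byte 10: 06 xor 29 = 2f
byte 11: b0 xor 81 = 31
byte 12: 95 xor b5 = 20

61626f727420485454502f3120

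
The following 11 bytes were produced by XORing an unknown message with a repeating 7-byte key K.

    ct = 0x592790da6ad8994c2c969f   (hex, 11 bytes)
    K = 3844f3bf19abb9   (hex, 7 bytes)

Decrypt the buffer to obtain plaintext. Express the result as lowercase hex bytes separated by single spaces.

The 7-byte key repeats, so the effective keystream is 38 44 f3 bf 19 ab b9 38 44 f3 bf.
byte 0:  89 XOR  56 =  97
byte 1:  39 XOR  68 =  99
byte 2: 144 XOR 243 =  99
byte 3: 218 XOR 191 = 101
byte 4: 106 XOR  25 = 115
byte 5: 216 XOR 171 = 115
byte 6: 153 XOR 185 =  32
byte 7:  76 XOR  56 = 116
byte 8:  44 XOR  68 = 104
byte 9: 150 XOR 243 = 101
byte 10: 159 XOR 191 =  32

61 63 63 65 73 73 20 74 68 65 20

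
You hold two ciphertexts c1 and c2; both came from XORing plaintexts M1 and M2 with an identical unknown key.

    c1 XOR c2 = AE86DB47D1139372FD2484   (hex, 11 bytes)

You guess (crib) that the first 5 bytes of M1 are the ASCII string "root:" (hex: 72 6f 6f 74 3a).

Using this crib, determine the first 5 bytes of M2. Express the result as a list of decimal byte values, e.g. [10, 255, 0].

[220, 233, 180, 51, 235]

Since c1 ⊕ c2 = M1 ⊕ M2, XORing with the guessed M1 bytes yields the corresponding M2 bytes: M2 = (c1 ⊕ c2) ⊕ M1.
ae XOR 72 = dc
86 XOR 6f = e9
db XOR 6f = b4
47 XOR 74 = 33
d1 XOR 3a = eb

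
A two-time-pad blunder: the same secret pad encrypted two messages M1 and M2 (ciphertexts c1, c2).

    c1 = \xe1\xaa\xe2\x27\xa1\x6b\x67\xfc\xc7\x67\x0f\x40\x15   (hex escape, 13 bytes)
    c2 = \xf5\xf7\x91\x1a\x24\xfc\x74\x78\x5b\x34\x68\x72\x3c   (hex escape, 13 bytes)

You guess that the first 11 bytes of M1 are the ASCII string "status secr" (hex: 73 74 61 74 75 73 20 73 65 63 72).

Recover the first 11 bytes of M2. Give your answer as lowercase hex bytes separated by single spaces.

First, c1 ⊕ c2 = (M1 ⊕ K) ⊕ (M2 ⊕ K) = M1 ⊕ M2, so the key drops out. Then M2 = (M1 ⊕ M2) ⊕ M1 over the first 11 bytes.
byte 0: (e1 xor f5) xor 73 = 14 xor 73 = 67
byte 1: (aa xor f7) xor 74 = 5d xor 74 = 29
byte 2: (e2 xor 91) xor 61 = 73 xor 61 = 12
byte 3: (27 xor 1a) xor 74 = 3d xor 74 = 49
byte 4: (a1 xor 24) xor 75 = 85 xor 75 = f0
byte 5: (6b xor fc) xor 73 = 97 xor 73 = e4
byte 6: (67 xor 74) xor 20 = 13 xor 20 = 33
byte 7: (fc xor 78) xor 73 = 84 xor 73 = f7
byte 8: (c7 xor 5b) xor 65 = 9c xor 65 = f9
byte 9: (67 xor 34) xor 63 = 53 xor 63 = 30
byte 10: (0f xor 68) xor 72 = 67 xor 72 = 15

67 29 12 49 f0 e4 33 f7 f9 30 15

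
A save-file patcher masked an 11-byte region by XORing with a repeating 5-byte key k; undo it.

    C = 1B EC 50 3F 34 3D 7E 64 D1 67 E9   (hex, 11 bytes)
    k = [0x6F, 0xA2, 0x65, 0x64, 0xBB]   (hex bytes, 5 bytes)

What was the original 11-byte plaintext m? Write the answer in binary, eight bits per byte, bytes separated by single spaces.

The 5-byte key repeats, so the effective keystream is 6f a2 65 64 bb 6f a2 65 64 bb 6f.
byte 0: 1b XOR 6f = 74
byte 1: ec XOR a2 = 4e
byte 2: 50 XOR 65 = 35
byte 3: 3f XOR 64 = 5b
byte 4: 34 XOR bb = 8f
byte 5: 3d XOR 6f = 52
byte 6: 7e XOR a2 = dc
byte 7: 64 XOR 65 = 01
byte 8: d1 XOR 64 = b5
byte 9: 67 XOR bb = dc
byte 10: e9 XOR 6f = 86

01110100 01001110 00110101 01011011 10001111 01010010 11011100 00000001 10110101 11011100 10000110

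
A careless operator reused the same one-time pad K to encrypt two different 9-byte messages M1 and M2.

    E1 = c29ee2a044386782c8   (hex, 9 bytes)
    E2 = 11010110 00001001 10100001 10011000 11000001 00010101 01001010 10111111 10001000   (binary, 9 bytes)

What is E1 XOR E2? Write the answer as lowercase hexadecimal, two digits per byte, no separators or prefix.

E1 ⊕ E2 = (M1 ⊕ K) ⊕ (M2 ⊕ K) = M1 ⊕ M2 — the shared key cancels under XOR.
c2 XOR d6 = 14
9e XOR 09 = 97
e2 XOR a1 = 43
a0 XOR 98 = 38
44 XOR c1 = 85
38 XOR 15 = 2d
67 XOR 4a = 2d
82 XOR bf = 3d
c8 XOR 88 = 40

14974338852d2d3d40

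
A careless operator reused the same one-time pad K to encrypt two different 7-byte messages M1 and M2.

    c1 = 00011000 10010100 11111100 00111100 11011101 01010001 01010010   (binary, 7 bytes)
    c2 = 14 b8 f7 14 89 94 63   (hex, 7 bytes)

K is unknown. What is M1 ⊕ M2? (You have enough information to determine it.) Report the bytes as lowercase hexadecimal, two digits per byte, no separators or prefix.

c1 ⊕ c2 = (M1 ⊕ K) ⊕ (M2 ⊕ K) = M1 ⊕ M2 — the shared key cancels under XOR.
 24 xor  20 =  12
148 xor 184 =  44
252 xor 247 =  11
 60 xor  20 =  40
221 xor 137 =  84
 81 xor 148 = 197
 82 xor  99 =  49

0c2c0b2854c531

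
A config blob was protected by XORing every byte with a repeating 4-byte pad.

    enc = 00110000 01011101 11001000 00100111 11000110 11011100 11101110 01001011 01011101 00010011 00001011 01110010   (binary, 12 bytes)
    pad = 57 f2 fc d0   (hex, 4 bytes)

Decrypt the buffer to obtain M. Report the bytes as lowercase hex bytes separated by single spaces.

67 af 34 f7 91 2e 12 9b 0a e1 f7 a2

The 4-byte key repeats, so the effective keystream is 57 f2 fc d0 57 f2 fc d0 57 f2 fc d0.
byte 0: 30 ^ 57 = 67
byte 1: 5d ^ f2 = af
byte 2: c8 ^ fc = 34
byte 3: 27 ^ d0 = f7
byte 4: c6 ^ 57 = 91
byte 5: dc ^ f2 = 2e
byte 6: ee ^ fc = 12
byte 7: 4b ^ d0 = 9b
byte 8: 5d ^ 57 = 0a
byte 9: 13 ^ f2 = e1
byte 10: 0b ^ fc = f7
byte 11: 72 ^ d0 = a2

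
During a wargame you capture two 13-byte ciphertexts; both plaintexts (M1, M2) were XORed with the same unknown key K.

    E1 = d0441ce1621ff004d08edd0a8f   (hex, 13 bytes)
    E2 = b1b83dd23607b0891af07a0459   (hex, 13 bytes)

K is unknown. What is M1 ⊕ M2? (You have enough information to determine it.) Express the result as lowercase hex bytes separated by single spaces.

E1 ⊕ E2 = (M1 ⊕ K) ⊕ (M2 ⊕ K) = M1 ⊕ M2 — the shared key cancels under XOR.
byte 0: 11010000 ^ 10110001 = 01100001
byte 1: 01000100 ^ 10111000 = 11111100
byte 2: 00011100 ^ 00111101 = 00100001
byte 3: 11100001 ^ 11010010 = 00110011
byte 4: 01100010 ^ 00110110 = 01010100
byte 5: 00011111 ^ 00000111 = 00011000
byte 6: 11110000 ^ 10110000 = 01000000
byte 7: 00000100 ^ 10001001 = 10001101
byte 8: 11010000 ^ 00011010 = 11001010
byte 9: 10001110 ^ 11110000 = 01111110
byte 10: 11011101 ^ 01111010 = 10100111
byte 11: 00001010 ^ 00000100 = 00001110
byte 12: 10001111 ^ 01011001 = 11010110

61 fc 21 33 54 18 40 8d ca 7e a7 0e d6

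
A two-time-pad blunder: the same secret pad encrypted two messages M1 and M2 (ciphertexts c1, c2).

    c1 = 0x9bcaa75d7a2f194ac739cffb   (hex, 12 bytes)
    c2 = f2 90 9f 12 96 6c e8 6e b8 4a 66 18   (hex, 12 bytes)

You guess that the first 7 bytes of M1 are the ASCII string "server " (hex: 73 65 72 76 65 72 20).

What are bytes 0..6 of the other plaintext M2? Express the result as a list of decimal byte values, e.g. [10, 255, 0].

First, c1 ⊕ c2 = (M1 ⊕ K) ⊕ (M2 ⊕ K) = M1 ⊕ M2, so the key drops out. Then M2 = (M1 ⊕ M2) ⊕ M1 over the first 7 bytes.
byte 0: (9b ⊕ f2) ⊕ 73 = 69 ⊕ 73 = 1a
byte 1: (ca ⊕ 90) ⊕ 65 = 5a ⊕ 65 = 3f
byte 2: (a7 ⊕ 9f) ⊕ 72 = 38 ⊕ 72 = 4a
byte 3: (5d ⊕ 12) ⊕ 76 = 4f ⊕ 76 = 39
byte 4: (7a ⊕ 96) ⊕ 65 = ec ⊕ 65 = 89
byte 5: (2f ⊕ 6c) ⊕ 72 = 43 ⊕ 72 = 31
byte 6: (19 ⊕ e8) ⊕ 20 = f1 ⊕ 20 = d1

[26, 63, 74, 57, 137, 49, 209]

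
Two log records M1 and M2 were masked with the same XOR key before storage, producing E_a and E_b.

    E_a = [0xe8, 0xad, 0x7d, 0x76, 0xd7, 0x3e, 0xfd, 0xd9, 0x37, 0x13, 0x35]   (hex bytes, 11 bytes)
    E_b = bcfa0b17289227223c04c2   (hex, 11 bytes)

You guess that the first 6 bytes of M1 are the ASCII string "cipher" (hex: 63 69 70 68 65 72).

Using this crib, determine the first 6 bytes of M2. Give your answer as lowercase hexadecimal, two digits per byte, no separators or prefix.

373e06099ade

First, E_a ⊕ E_b = (M1 ⊕ K) ⊕ (M2 ⊕ K) = M1 ⊕ M2, so the key drops out. Then M2 = (M1 ⊕ M2) ⊕ M1 over the first 6 bytes.
byte 0: (e8 ⊕ bc) ⊕ 63 = 54 ⊕ 63 = 37
byte 1: (ad ⊕ fa) ⊕ 69 = 57 ⊕ 69 = 3e
byte 2: (7d ⊕ 0b) ⊕ 70 = 76 ⊕ 70 = 06
byte 3: (76 ⊕ 17) ⊕ 68 = 61 ⊕ 68 = 09
byte 4: (d7 ⊕ 28) ⊕ 65 = ff ⊕ 65 = 9a
byte 5: (3e ⊕ 92) ⊕ 72 = ac ⊕ 72 = de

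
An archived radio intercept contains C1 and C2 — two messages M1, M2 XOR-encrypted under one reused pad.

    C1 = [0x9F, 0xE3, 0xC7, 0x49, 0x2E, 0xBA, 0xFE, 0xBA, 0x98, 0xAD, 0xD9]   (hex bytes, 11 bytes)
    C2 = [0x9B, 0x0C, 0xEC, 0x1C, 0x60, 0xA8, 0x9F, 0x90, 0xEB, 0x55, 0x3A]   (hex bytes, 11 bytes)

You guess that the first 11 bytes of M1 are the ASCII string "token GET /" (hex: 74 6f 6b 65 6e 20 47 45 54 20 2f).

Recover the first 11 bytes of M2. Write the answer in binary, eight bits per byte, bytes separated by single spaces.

First, C1 ⊕ C2 = (M1 ⊕ K) ⊕ (M2 ⊕ K) = M1 ⊕ M2, so the key drops out. Then M2 = (M1 ⊕ M2) ⊕ M1 over the first 11 bytes.
byte 0: (9f ^ 9b) ^ 74 = 04 ^ 74 = 70
byte 1: (e3 ^ 0c) ^ 6f = ef ^ 6f = 80
byte 2: (c7 ^ ec) ^ 6b = 2b ^ 6b = 40
byte 3: (49 ^ 1c) ^ 65 = 55 ^ 65 = 30
byte 4: (2e ^ 60) ^ 6e = 4e ^ 6e = 20
byte 5: (ba ^ a8) ^ 20 = 12 ^ 20 = 32
byte 6: (fe ^ 9f) ^ 47 = 61 ^ 47 = 26
byte 7: (ba ^ 90) ^ 45 = 2a ^ 45 = 6f
byte 8: (98 ^ eb) ^ 54 = 73 ^ 54 = 27
byte 9: (ad ^ 55) ^ 20 = f8 ^ 20 = d8
byte 10: (d9 ^ 3a) ^ 2f = e3 ^ 2f = cc

01110000 10000000 01000000 00110000 00100000 00110010 00100110 01101111 00100111 11011000 11001100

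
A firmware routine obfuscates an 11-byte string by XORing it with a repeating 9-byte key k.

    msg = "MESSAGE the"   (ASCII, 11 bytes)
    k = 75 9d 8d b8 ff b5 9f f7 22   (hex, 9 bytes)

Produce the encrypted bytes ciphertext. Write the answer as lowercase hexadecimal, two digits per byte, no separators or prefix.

The 9-byte key repeats, so the effective keystream is 75 9d 8d b8 ff b5 9f f7 22 75 9d.
byte 0: 4d XOR 75 = 38
byte 1: 45 XOR 9d = d8
byte 2: 53 XOR 8d = de
byte 3: 53 XOR b8 = eb
byte 4: 41 XOR ff = be
byte 5: 47 XOR b5 = f2
byte 6: 45 XOR 9f = da
byte 7: 20 XOR f7 = d7
byte 8: 74 XOR 22 = 56
byte 9: 68 XOR 75 = 1d
byte 10: 65 XOR 9d = f8

38d8deebbef2dad7561df8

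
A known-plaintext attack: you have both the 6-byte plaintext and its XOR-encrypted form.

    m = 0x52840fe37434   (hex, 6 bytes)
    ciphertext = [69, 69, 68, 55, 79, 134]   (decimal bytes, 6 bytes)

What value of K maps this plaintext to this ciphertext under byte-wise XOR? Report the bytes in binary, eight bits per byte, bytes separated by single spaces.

Since ciphertext = m ⊕ K, XORing both sides with m gives K = m ⊕ ciphertext.
52 XOR 45 = 17
84 XOR 45 = c1
0f XOR 44 = 4b
e3 XOR 37 = d4
74 XOR 4f = 3b
34 XOR 86 = b2

00010111 11000001 01001011 11010100 00111011 10110010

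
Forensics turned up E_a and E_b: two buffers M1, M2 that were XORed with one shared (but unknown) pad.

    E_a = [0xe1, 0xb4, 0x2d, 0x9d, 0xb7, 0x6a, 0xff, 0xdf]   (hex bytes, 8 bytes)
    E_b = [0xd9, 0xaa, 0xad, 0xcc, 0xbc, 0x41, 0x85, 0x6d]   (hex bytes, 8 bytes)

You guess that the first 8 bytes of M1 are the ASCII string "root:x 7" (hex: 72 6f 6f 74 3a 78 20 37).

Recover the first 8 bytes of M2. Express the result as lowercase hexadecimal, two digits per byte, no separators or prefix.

4a71ef2531535a85

First, E_a ⊕ E_b = (M1 ⊕ K) ⊕ (M2 ⊕ K) = M1 ⊕ M2, so the key drops out. Then M2 = (M1 ⊕ M2) ⊕ M1 over the first 8 bytes.
byte 0: (e1 ⊕ d9) ⊕ 72 = 38 ⊕ 72 = 4a
byte 1: (b4 ⊕ aa) ⊕ 6f = 1e ⊕ 6f = 71
byte 2: (2d ⊕ ad) ⊕ 6f = 80 ⊕ 6f = ef
byte 3: (9d ⊕ cc) ⊕ 74 = 51 ⊕ 74 = 25
byte 4: (b7 ⊕ bc) ⊕ 3a = 0b ⊕ 3a = 31
byte 5: (6a ⊕ 41) ⊕ 78 = 2b ⊕ 78 = 53
byte 6: (ff ⊕ 85) ⊕ 20 = 7a ⊕ 20 = 5a
byte 7: (df ⊕ 6d) ⊕ 37 = b2 ⊕ 37 = 85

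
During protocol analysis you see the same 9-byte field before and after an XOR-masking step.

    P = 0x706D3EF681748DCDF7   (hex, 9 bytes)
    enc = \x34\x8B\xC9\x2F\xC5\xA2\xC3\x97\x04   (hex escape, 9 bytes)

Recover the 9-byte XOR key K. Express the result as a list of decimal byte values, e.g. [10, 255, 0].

Since enc = P ⊕ K, XORing both sides with P gives K = P ⊕ enc.
01110000 XOR 00110100 = 01000100
01101101 XOR 10001011 = 11100110
00111110 XOR 11001001 = 11110111
11110110 XOR 00101111 = 11011001
10000001 XOR 11000101 = 01000100
01110100 XOR 10100010 = 11010110
10001101 XOR 11000011 = 01001110
11001101 XOR 10010111 = 01011010
11110111 XOR 00000100 = 11110011

[68, 230, 247, 217, 68, 214, 78, 90, 243]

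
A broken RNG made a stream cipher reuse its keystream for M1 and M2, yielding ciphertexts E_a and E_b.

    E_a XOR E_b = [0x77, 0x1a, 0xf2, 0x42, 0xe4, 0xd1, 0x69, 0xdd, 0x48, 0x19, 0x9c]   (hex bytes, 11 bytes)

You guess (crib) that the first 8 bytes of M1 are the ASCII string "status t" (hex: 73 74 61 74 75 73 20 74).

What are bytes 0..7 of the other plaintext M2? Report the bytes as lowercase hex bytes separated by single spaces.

Since E_a ⊕ E_b = M1 ⊕ M2, XORing with the guessed M1 bytes yields the corresponding M2 bytes: M2 = (E_a ⊕ E_b) ⊕ M1.
byte 0: 119 XOR 115 =   4
byte 1:  26 XOR 116 = 110
byte 2: 242 XOR  97 = 147
byte 3:  66 XOR 116 =  54
byte 4: 228 XOR 117 = 145
byte 5: 209 XOR 115 = 162
byte 6: 105 XOR  32 =  73
byte 7: 221 XOR 116 = 169

04 6e 93 36 91 a2 49 a9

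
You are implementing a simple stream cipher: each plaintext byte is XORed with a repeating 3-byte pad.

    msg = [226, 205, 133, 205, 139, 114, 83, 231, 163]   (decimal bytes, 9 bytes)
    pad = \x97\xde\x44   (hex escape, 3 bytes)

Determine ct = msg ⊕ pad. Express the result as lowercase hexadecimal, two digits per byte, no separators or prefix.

The 3-byte key repeats, so the effective keystream is 97 de 44 97 de 44 97 de 44.
byte 0: e2 XOR 97 = 75
byte 1: cd XOR de = 13
byte 2: 85 XOR 44 = c1
byte 3: cd XOR 97 = 5a
byte 4: 8b XOR de = 55
byte 5: 72 XOR 44 = 36
byte 6: 53 XOR 97 = c4
byte 7: e7 XOR de = 39
byte 8: a3 XOR 44 = e7

7513c15a5536c439e7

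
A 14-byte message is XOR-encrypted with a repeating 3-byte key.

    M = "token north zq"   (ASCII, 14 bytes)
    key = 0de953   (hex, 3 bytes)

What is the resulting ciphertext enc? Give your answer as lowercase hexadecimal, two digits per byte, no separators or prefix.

7986386887736386217981737798

The 3-byte key repeats, so the effective keystream is 0d e9 53 0d e9 53 0d e9 53 0d e9 53 0d e9.
byte 0: 74 ^ 0d = 79
byte 1: 6f ^ e9 = 86
byte 2: 6b ^ 53 = 38
byte 3: 65 ^ 0d = 68
byte 4: 6e ^ e9 = 87
byte 5: 20 ^ 53 = 73
byte 6: 6e ^ 0d = 63
byte 7: 6f ^ e9 = 86
byte 8: 72 ^ 53 = 21
byte 9: 74 ^ 0d = 79
byte 10: 68 ^ e9 = 81
byte 11: 20 ^ 53 = 73
byte 12: 7a ^ 0d = 77
byte 13: 71 ^ e9 = 98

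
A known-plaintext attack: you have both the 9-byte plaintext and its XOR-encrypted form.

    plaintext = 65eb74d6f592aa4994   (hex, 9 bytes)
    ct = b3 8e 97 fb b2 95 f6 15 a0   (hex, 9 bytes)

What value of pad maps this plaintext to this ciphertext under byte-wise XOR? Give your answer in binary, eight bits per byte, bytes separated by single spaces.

Since ct = plaintext ⊕ pad, XORing both sides with plaintext gives pad = plaintext ⊕ ct.
byte 0: 101 ^ 179 = 214
byte 1: 235 ^ 142 = 101
byte 2: 116 ^ 151 = 227
byte 3: 214 ^ 251 =  45
byte 4: 245 ^ 178 =  71
byte 5: 146 ^ 149 =   7
byte 6: 170 ^ 246 =  92
byte 7:  73 ^  21 =  92
byte 8: 148 ^ 160 =  52

11010110 01100101 11100011 00101101 01000111 00000111 01011100 01011100 00110100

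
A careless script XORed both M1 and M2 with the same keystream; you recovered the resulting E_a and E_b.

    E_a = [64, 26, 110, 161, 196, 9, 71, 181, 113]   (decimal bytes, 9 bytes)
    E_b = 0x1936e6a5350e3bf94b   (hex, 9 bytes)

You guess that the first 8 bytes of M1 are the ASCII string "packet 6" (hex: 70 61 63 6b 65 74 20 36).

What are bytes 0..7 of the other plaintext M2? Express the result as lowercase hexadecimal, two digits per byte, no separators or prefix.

294deb6f94735c7a

First, E_a ⊕ E_b = (M1 ⊕ K) ⊕ (M2 ⊕ K) = M1 ⊕ M2, so the key drops out. Then M2 = (M1 ⊕ M2) ⊕ M1 over the first 8 bytes.
byte 0: (40 XOR 19) XOR 70 = 59 XOR 70 = 29
byte 1: (1a XOR 36) XOR 61 = 2c XOR 61 = 4d
byte 2: (6e XOR e6) XOR 63 = 88 XOR 63 = eb
byte 3: (a1 XOR a5) XOR 6b = 04 XOR 6b = 6f
byte 4: (c4 XOR 35) XOR 65 = f1 XOR 65 = 94
byte 5: (09 XOR 0e) XOR 74 = 07 XOR 74 = 73
byte 6: (47 XOR 3b) XOR 20 = 7c XOR 20 = 5c
byte 7: (b5 XOR f9) XOR 36 = 4c XOR 36 = 7a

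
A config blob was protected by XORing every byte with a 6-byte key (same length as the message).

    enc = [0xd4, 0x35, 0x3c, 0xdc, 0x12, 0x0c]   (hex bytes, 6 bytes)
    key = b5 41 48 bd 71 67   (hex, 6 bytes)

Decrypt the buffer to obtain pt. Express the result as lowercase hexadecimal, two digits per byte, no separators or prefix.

61747461636b

212 ^ 181 =  97
 53 ^  65 = 116
 60 ^  72 = 116
220 ^ 189 =  97
 18 ^ 113 =  99
 12 ^ 103 = 107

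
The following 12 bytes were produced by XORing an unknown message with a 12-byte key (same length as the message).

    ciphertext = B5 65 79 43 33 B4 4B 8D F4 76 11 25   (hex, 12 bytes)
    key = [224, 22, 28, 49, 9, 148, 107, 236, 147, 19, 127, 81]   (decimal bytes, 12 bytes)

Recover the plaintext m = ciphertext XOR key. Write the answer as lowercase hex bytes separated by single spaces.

55 73 65 72 3a 20 20 61 67 65 6e 74

b5 ^ e0 = 55
65 ^ 16 = 73
79 ^ 1c = 65
43 ^ 31 = 72
33 ^ 09 = 3a
b4 ^ 94 = 20
4b ^ 6b = 20
8d ^ ec = 61
f4 ^ 93 = 67
76 ^ 13 = 65
11 ^ 7f = 6e
25 ^ 51 = 74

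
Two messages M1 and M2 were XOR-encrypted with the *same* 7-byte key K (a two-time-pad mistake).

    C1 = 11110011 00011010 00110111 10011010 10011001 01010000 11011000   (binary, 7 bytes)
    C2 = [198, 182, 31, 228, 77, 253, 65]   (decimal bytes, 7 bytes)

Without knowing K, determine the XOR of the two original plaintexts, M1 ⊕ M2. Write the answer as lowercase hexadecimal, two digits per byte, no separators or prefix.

35ac287ed4ad99

C1 ⊕ C2 = (M1 ⊕ K) ⊕ (M2 ⊕ K) = M1 ⊕ M2 — the shared key cancels under XOR.
11110011 XOR 11000110 = 00110101
00011010 XOR 10110110 = 10101100
00110111 XOR 00011111 = 00101000
10011010 XOR 11100100 = 01111110
10011001 XOR 01001101 = 11010100
01010000 XOR 11111101 = 10101101
11011000 XOR 01000001 = 10011001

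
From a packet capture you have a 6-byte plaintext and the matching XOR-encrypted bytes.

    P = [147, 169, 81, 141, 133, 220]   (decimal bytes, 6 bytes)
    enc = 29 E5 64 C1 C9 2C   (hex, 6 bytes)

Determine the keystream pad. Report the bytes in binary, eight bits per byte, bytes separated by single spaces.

Since enc = P ⊕ pad, XORing both sides with P gives pad = P ⊕ enc.
147 ⊕  41 = 186
169 ⊕ 229 =  76
 81 ⊕ 100 =  53
141 ⊕ 193 =  76
133 ⊕ 201 =  76
220 ⊕  44 = 240

10111010 01001100 00110101 01001100 01001100 11110000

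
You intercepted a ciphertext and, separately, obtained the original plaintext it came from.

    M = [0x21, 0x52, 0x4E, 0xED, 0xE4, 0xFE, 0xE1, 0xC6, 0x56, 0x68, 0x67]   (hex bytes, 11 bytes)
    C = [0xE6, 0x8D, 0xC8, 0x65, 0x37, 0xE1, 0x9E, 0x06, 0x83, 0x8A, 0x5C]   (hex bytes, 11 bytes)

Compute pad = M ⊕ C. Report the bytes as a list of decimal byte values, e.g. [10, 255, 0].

Since C = M ⊕ pad, XORing both sides with M gives pad = M ⊕ C.
21 xor e6 = c7
52 xor 8d = df
4e xor c8 = 86
ed xor 65 = 88
e4 xor 37 = d3
fe xor e1 = 1f
e1 xor 9e = 7f
c6 xor 06 = c0
56 xor 83 = d5
68 xor 8a = e2
67 xor 5c = 3b

[199, 223, 134, 136, 211, 31, 127, 192, 213, 226, 59]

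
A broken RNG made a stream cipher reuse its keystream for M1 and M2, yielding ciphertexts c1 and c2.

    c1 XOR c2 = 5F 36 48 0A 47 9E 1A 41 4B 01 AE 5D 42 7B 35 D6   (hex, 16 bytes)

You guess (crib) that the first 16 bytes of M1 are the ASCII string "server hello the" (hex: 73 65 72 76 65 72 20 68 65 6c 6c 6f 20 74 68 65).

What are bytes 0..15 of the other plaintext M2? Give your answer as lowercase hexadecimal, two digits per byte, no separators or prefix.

2c533a7c22ec3a292e6dc232620f5db3

Since c1 ⊕ c2 = M1 ⊕ M2, XORing with the guessed M1 bytes yields the corresponding M2 bytes: M2 = (c1 ⊕ c2) ⊕ M1.
5f ⊕ 73 = 2c
36 ⊕ 65 = 53
48 ⊕ 72 = 3a
0a ⊕ 76 = 7c
47 ⊕ 65 = 22
9e ⊕ 72 = ec
1a ⊕ 20 = 3a
41 ⊕ 68 = 29
4b ⊕ 65 = 2e
01 ⊕ 6c = 6d
ae ⊕ 6c = c2
5d ⊕ 6f = 32
42 ⊕ 20 = 62
7b ⊕ 74 = 0f
35 ⊕ 68 = 5d
d6 ⊕ 65 = b3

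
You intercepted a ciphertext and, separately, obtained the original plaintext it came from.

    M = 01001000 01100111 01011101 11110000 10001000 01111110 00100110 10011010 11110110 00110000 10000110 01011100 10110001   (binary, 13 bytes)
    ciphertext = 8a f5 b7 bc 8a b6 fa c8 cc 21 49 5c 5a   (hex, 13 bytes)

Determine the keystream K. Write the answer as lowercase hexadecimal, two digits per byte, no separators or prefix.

c292ea4c02c8dc523a11cf00eb

Since ciphertext = M ⊕ K, XORing both sides with M gives K = M ⊕ ciphertext.
 72 xor 138 = 194
103 xor 245 = 146
 93 xor 183 = 234
240 xor 188 =  76
136 xor 138 =   2
126 xor 182 = 200
 38 xor 250 = 220
154 xor 200 =  82
246 xor 204 =  58
 48 xor  33 =  17
134 xor  73 = 207
 92 xor  92 =   0
177 xor  90 = 235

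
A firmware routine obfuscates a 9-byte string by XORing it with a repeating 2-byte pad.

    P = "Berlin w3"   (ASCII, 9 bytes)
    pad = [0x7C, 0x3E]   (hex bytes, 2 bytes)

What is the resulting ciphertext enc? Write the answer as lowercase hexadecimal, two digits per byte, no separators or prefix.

3e5b0e5215505c494f

The 2-byte key repeats, so the effective keystream is 7c 3e 7c 3e 7c 3e 7c 3e 7c.
byte 0: 42 XOR 7c = 3e
byte 1: 65 XOR 3e = 5b
byte 2: 72 XOR 7c = 0e
byte 3: 6c XOR 3e = 52
byte 4: 69 XOR 7c = 15
byte 5: 6e XOR 3e = 50
byte 6: 20 XOR 7c = 5c
byte 7: 77 XOR 3e = 49
byte 8: 33 XOR 7c = 4f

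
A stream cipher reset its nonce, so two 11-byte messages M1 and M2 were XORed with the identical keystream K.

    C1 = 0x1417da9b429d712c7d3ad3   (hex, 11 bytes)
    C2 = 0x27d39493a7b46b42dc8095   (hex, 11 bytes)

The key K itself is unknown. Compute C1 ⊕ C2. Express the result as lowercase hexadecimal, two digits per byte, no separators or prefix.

33c44e08e5291a6ea1ba46

C1 ⊕ C2 = (M1 ⊕ K) ⊕ (M2 ⊕ K) = M1 ⊕ M2 — the shared key cancels under XOR.
14 ^ 27 = 33
17 ^ d3 = c4
da ^ 94 = 4e
9b ^ 93 = 08
42 ^ a7 = e5
9d ^ b4 = 29
71 ^ 6b = 1a
2c ^ 42 = 6e
7d ^ dc = a1
3a ^ 80 = ba
d3 ^ 95 = 46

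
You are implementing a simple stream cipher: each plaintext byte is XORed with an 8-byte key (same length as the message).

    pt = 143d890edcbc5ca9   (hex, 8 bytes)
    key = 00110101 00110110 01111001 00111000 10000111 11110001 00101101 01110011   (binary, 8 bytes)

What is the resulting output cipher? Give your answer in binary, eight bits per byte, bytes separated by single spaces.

00100001 00001011 11110000 00110110 01011011 01001101 01110001 11011010

byte 0: 14 ⊕ 35 = 21
byte 1: 3d ⊕ 36 = 0b
byte 2: 89 ⊕ 79 = f0
byte 3: 0e ⊕ 38 = 36
byte 4: dc ⊕ 87 = 5b
byte 5: bc ⊕ f1 = 4d
byte 6: 5c ⊕ 2d = 71
byte 7: a9 ⊕ 73 = da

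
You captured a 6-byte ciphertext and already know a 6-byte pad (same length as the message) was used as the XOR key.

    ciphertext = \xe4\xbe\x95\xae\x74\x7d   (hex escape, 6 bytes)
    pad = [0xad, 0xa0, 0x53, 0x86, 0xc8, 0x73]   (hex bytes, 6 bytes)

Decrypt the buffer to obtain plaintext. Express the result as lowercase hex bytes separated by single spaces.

XOR is its own inverse, so applying the key byte-wise gives the result directly.
11100100 XOR 10101101 = 01001001
10111110 XOR 10100000 = 00011110
10010101 XOR 01010011 = 11000110
10101110 XOR 10000110 = 00101000
01110100 XOR 11001000 = 10111100
01111101 XOR 01110011 = 00001110

49 1e c6 28 bc 0e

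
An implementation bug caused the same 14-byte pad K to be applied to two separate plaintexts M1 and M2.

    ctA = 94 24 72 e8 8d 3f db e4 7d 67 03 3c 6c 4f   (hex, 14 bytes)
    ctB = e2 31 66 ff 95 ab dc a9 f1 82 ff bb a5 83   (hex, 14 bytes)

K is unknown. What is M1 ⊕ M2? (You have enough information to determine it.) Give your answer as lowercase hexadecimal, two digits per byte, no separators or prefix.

ctA ⊕ ctB = (M1 ⊕ K) ⊕ (M2 ⊕ K) = M1 ⊕ M2 — the shared key cancels under XOR.
10010100 XOR 11100010 = 01110110
00100100 XOR 00110001 = 00010101
01110010 XOR 01100110 = 00010100
11101000 XOR 11111111 = 00010111
10001101 XOR 10010101 = 00011000
00111111 XOR 10101011 = 10010100
11011011 XOR 11011100 = 00000111
11100100 XOR 10101001 = 01001101
01111101 XOR 11110001 = 10001100
01100111 XOR 10000010 = 11100101
00000011 XOR 11111111 = 11111100
00111100 XOR 10111011 = 10000111
01101100 XOR 10100101 = 11001001
01001111 XOR 10000011 = 11001100

761514171894074d8ce5fc87c9cc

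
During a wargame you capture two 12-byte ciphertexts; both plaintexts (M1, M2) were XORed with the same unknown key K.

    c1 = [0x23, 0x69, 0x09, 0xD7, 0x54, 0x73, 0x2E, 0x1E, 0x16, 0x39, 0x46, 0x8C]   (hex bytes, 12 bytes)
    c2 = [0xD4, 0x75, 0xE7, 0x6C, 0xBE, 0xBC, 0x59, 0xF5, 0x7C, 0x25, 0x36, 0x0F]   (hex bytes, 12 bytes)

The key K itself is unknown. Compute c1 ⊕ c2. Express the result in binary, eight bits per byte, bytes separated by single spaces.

11110111 00011100 11101110 10111011 11101010 11001111 01110111 11101011 01101010 00011100 01110000 10000011

c1 ⊕ c2 = (M1 ⊕ K) ⊕ (M2 ⊕ K) = M1 ⊕ M2 — the shared key cancels under XOR.
00100011 ^ 11010100 = 11110111
01101001 ^ 01110101 = 00011100
00001001 ^ 11100111 = 11101110
11010111 ^ 01101100 = 10111011
01010100 ^ 10111110 = 11101010
01110011 ^ 10111100 = 11001111
00101110 ^ 01011001 = 01110111
00011110 ^ 11110101 = 11101011
00010110 ^ 01111100 = 01101010
00111001 ^ 00100101 = 00011100
01000110 ^ 00110110 = 01110000
10001100 ^ 00001111 = 10000011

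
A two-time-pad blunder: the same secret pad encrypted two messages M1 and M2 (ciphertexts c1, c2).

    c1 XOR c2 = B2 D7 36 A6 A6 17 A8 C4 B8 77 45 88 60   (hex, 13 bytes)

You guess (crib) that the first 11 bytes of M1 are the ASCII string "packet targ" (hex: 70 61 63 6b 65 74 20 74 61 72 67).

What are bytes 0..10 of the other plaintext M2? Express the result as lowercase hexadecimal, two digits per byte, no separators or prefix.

Since c1 ⊕ c2 = M1 ⊕ M2, XORing with the guessed M1 bytes yields the corresponding M2 bytes: M2 = (c1 ⊕ c2) ⊕ M1.
10110010 xor 01110000 = 11000010
11010111 xor 01100001 = 10110110
00110110 xor 01100011 = 01010101
10100110 xor 01101011 = 11001101
10100110 xor 01100101 = 11000011
00010111 xor 01110100 = 01100011
10101000 xor 00100000 = 10001000
11000100 xor 01110100 = 10110000
10111000 xor 01100001 = 11011001
01110111 xor 01110010 = 00000101
01000101 xor 01100111 = 00100010

c2b655cdc36388b0d90522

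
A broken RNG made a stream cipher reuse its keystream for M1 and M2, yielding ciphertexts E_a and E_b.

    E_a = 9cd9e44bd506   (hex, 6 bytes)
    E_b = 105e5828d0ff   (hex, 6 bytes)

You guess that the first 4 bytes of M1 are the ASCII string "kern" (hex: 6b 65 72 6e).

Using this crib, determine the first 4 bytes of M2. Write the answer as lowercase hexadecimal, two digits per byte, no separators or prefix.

First, E_a ⊕ E_b = (M1 ⊕ K) ⊕ (M2 ⊕ K) = M1 ⊕ M2, so the key drops out. Then M2 = (M1 ⊕ M2) ⊕ M1 over the first 4 bytes.
byte 0: (9c ⊕ 10) ⊕ 6b = 8c ⊕ 6b = e7
byte 1: (d9 ⊕ 5e) ⊕ 65 = 87 ⊕ 65 = e2
byte 2: (e4 ⊕ 58) ⊕ 72 = bc ⊕ 72 = ce
byte 3: (4b ⊕ 28) ⊕ 6e = 63 ⊕ 6e = 0d

e7e2ce0d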